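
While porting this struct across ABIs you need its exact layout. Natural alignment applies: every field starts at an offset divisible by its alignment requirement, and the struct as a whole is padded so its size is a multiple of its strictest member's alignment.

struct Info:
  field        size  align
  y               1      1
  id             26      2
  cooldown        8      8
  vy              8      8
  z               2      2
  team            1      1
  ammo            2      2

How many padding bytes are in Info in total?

8

0..1  y  (1B, 1-aligned)
1..2  -- padding (1B)
2..28  id  (26B, 2-aligned)
28..32  -- padding (4B)
32..40  cooldown  (8B, 8-aligned)
40..48  vy  (8B, 8-aligned)
48..50  z  (2B, 2-aligned)
50..51  team  (1B, 1-aligned)
51..52  -- padding (1B)
52..54  ammo  (2B, 2-aligned)
54..56  -- tail padding (2B)
sizeof = 56, alignof = 8
data bytes 48, size 56 → padding 8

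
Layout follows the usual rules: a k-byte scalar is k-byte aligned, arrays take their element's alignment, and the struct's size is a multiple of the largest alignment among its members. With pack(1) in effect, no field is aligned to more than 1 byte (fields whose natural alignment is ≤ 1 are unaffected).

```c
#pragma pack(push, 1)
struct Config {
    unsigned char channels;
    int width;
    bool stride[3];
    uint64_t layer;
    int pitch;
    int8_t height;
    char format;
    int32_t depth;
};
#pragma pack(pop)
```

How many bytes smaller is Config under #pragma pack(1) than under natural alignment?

natural layout:
  @0: channels [1B, align 1] → 1
  +3 pad (align 4)
  @4: width [4B, align 4] → 8
  @8: stride [3B, align 1] → 11
  +5 pad (align 8)
  @16: layer [8B, align 8] → 24
  @24: pitch [4B, align 4] → 28
  @28: height [1B, align 1] → 29
  @29: format [1B, align 1] → 30
  +2 pad (align 4)
  @32: depth [4B, align 4] → 36
  +4 tail pad (align 8)
  size 40, align 8
packed(1) layout:
  @0: channels [1B, align 1] → 1
  @1: width [4B, align 1] → 5
  @5: stride [3B, align 1] → 8
  @8: layer [8B, align 1] → 16
  @16: pitch [4B, align 1] → 20
  @20: height [1B, align 1] → 21
  @21: format [1B, align 1] → 22
  @22: depth [4B, align 1] → 26
  size 26, align 1
40 − 26 = 14

14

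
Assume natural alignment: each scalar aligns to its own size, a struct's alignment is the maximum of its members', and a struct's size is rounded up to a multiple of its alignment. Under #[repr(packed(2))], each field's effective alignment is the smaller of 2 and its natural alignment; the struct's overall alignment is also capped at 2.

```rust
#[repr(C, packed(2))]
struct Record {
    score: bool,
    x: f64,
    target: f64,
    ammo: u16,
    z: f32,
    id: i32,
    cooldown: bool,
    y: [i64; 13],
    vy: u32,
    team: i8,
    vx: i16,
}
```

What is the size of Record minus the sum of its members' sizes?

3

0..1  score  (1B, 1-aligned)
1..2  -- padding (1B)
2..10  x  (8B, 2-aligned)
10..18  target  (8B, 2-aligned)
18..20  ammo  (2B, 2-aligned)
20..24  z  (4B, 2-aligned)
24..28  id  (4B, 2-aligned)
28..29  cooldown  (1B, 1-aligned)
29..30  -- padding (1B)
30..134  y  (104B, 2-aligned)
134..138  vy  (4B, 2-aligned)
138..139  team  (1B, 1-aligned)
139..140  -- padding (1B)
140..142  vx  (2B, 2-aligned)
sizeof = 142, alignof = 2
data bytes 139, size 142 → padding 3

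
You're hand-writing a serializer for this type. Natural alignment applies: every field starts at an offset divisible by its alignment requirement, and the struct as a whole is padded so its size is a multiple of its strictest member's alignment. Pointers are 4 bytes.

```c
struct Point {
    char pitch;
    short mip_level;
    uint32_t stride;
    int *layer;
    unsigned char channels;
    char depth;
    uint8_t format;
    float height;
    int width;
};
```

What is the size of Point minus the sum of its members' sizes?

pitch at 0 (size 1, align 1) → ends 1
pad 1 to align 2 for mip_level
mip_level at 2 (size 2, align 2) → ends 4
stride at 4 (size 4, align 4) → ends 8
layer at 8 (size 4, align 4) → ends 12
channels at 12 (size 1, align 1) → ends 13
depth at 13 (size 1, align 1) → ends 14
format at 14 (size 1, align 1) → ends 15
pad 1 to align 4 for height
height at 16 (size 4, align 4) → ends 20
width at 20 (size 4, align 4) → ends 24
total 24 bytes, alignment 4
data bytes 22, size 24 → padding 2

2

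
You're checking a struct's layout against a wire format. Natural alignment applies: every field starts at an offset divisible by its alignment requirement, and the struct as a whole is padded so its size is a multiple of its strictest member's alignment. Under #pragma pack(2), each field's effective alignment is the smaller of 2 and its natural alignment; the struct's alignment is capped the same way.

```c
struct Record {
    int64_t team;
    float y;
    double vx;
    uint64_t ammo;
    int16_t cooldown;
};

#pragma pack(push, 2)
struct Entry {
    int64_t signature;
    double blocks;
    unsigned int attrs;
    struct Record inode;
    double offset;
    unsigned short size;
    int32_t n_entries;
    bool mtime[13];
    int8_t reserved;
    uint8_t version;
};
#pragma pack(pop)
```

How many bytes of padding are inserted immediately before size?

Record: @0: team [8B, align 8] → 8; @8: y [4B, align 4] → 12; +4 pad (align 8); @16: vx [8B, align 8] → 24; @24: ammo [8B, align 8] → 32; @32: cooldown [2B, align 2] → 34; +6 tail pad (align 8); size 40, align 8
@0: signature [8B, align 2] → 8
@8: blocks [8B, align 2] → 16
@16: attrs [4B, align 2] → 20
@20: inode [40B, align 2] → 60
@60: offset [8B, align 2] → 68
@68: size [2B, align 2] → 70

0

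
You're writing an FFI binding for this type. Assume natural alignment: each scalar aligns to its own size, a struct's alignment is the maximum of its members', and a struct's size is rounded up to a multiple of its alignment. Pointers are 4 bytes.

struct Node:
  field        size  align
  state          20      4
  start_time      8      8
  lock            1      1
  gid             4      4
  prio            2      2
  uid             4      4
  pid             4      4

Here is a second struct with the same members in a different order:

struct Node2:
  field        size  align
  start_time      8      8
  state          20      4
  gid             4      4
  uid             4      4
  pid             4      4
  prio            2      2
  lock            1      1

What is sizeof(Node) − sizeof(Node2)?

8

state at 0 (size 20, align 4) → ends 20
pad 4 to align 8 for start_time
start_time at 24 (size 8, align 8) → ends 32
lock at 32 (size 1, align 1) → ends 33
pad 3 to align 4 for gid
gid at 36 (size 4, align 4) → ends 40
prio at 40 (size 2, align 2) → ends 42
pad 2 to align 4 for uid
uid at 44 (size 4, align 4) → ends 48
pid at 48 (size 4, align 4) → ends 52
tail pad 4 to reach multiple of 8
total 56 bytes, alignment 8
— Node2 —
start_time at 0 (size 8, align 8) → ends 8
state at 8 (size 20, align 4) → ends 28
gid at 28 (size 4, align 4) → ends 32
uid at 32 (size 4, align 4) → ends 36
pid at 36 (size 4, align 4) → ends 40
prio at 40 (size 2, align 2) → ends 42
lock at 42 (size 1, align 1) → ends 43
tail pad 5 to reach multiple of 8
total 48 bytes, alignment 8
56 − 48 = 8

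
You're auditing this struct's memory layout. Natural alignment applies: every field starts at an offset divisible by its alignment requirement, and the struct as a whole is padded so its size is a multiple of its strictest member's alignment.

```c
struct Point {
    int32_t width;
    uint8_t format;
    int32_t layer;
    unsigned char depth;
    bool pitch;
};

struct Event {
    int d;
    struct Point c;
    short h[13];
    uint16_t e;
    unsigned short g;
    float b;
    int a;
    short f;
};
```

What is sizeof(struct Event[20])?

Point: 0..4  width  (4B, 4-aligned); 4..5  format  (1B, 1-aligned); 5..8  -- padding (3B); 8..12  layer  (4B, 4-aligned); 12..13  depth  (1B, 1-aligned); 13..14  pitch  (1B, 1-aligned); 14..16  -- tail padding (2B); sizeof = 16, alignof = 4
0..4  d  (4B, 4-aligned)
4..20  c  (16B, 4-aligned)
20..46  h  (26B, 2-aligned)
46..48  e  (2B, 2-aligned)
48..50  g  (2B, 2-aligned)
50..52  -- padding (2B)
52..56  b  (4B, 4-aligned)
56..60  a  (4B, 4-aligned)
60..62  f  (2B, 2-aligned)
62..64  -- tail padding (2B)
sizeof = 64, alignof = 4
array of 20: 20 × 64 = 1280

1280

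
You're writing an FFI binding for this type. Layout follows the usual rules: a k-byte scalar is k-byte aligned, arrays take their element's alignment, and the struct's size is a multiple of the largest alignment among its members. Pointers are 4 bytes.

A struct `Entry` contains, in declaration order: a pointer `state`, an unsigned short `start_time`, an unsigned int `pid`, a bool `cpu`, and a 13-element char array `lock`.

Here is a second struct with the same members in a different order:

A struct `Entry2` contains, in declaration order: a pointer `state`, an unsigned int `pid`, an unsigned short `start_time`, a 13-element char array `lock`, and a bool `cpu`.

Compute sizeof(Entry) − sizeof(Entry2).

state at 0 (size 4, align 4) → ends 4
start_time at 4 (size 2, align 2) → ends 6
pad 2 to align 4 for pid
pid at 8 (size 4, align 4) → ends 12
cpu at 12 (size 1, align 1) → ends 13
lock at 13 (size 13, align 1) → ends 26
tail pad 2 to reach multiple of 4
total 28 bytes, alignment 4
— Entry2 —
state at 0 (size 4, align 4) → ends 4
pid at 4 (size 4, align 4) → ends 8
start_time at 8 (size 2, align 2) → ends 10
lock at 10 (size 13, align 1) → ends 23
cpu at 23 (size 1, align 1) → ends 24
total 24 bytes, alignment 4
28 − 24 = 4

4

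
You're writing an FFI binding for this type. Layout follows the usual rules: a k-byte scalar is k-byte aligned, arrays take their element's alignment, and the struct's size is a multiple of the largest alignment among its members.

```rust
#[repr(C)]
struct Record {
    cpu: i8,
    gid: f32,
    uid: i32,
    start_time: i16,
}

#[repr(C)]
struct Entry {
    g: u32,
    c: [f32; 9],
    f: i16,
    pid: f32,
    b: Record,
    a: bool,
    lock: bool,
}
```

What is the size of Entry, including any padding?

Record: @0: cpu [1B, align 1] → 1; +3 pad (align 4); @4: gid [4B, align 4] → 8; @8: uid [4B, align 4] → 12; @12: start_time [2B, align 2] → 14; +2 tail pad (align 4); size 16, align 4
@0: g [4B, align 4] → 4
@4: c [36B, align 4] → 40
@40: f [2B, align 2] → 42
+2 pad (align 4)
@44: pid [4B, align 4] → 48
@48: b [16B, align 4] → 64
@64: a [1B, align 1] → 65
@65: lock [1B, align 1] → 66
+2 tail pad (align 4)
size 68, align 4

68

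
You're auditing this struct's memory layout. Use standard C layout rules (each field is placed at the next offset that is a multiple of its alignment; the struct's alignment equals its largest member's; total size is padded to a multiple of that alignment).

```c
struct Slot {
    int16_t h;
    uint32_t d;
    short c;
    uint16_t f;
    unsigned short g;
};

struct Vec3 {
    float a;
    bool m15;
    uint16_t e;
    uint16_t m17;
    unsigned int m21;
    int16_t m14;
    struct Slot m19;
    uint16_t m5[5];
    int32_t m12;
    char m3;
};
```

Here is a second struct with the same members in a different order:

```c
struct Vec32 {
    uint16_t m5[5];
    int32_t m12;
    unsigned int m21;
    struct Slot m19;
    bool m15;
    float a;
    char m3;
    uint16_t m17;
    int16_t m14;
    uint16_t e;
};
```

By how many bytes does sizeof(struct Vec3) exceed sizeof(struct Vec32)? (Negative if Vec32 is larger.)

4

Slot: h at 0 (size 2, align 2) → ends 2; pad 2 to align 4 for d; d at 4 (size 4, align 4) → ends 8; c at 8 (size 2, align 2) → ends 10; f at 10 (size 2, align 2) → ends 12; g at 12 (size 2, align 2) → ends 14; tail pad 2 to reach multiple of 4; total 16 bytes, alignment 4
a at 0 (size 4, align 4) → ends 4
m15 at 4 (size 1, align 1) → ends 5
pad 1 to align 2 for e
e at 6 (size 2, align 2) → ends 8
m17 at 8 (size 2, align 2) → ends 10
pad 2 to align 4 for m21
m21 at 12 (size 4, align 4) → ends 16
m14 at 16 (size 2, align 2) → ends 18
pad 2 to align 4 for m19
m19 at 20 (size 16, align 4) → ends 36
m5 at 36 (size 10, align 2) → ends 46
pad 2 to align 4 for m12
m12 at 48 (size 4, align 4) → ends 52
m3 at 52 (size 1, align 1) → ends 53
tail pad 3 to reach multiple of 4
total 56 bytes, alignment 4
— Vec32 —
m5 at 0 (size 10, align 2) → ends 10
pad 2 to align 4 for m12
m12 at 12 (size 4, align 4) → ends 16
m21 at 16 (size 4, align 4) → ends 20
m19 at 20 (size 16, align 4) → ends 36
m15 at 36 (size 1, align 1) → ends 37
pad 3 to align 4 for a
a at 40 (size 4, align 4) → ends 44
m3 at 44 (size 1, align 1) → ends 45
pad 1 to align 2 for m17
m17 at 46 (size 2, align 2) → ends 48
m14 at 48 (size 2, align 2) → ends 50
e at 50 (size 2, align 2) → ends 52
total 52 bytes, alignment 4
56 − 52 = 4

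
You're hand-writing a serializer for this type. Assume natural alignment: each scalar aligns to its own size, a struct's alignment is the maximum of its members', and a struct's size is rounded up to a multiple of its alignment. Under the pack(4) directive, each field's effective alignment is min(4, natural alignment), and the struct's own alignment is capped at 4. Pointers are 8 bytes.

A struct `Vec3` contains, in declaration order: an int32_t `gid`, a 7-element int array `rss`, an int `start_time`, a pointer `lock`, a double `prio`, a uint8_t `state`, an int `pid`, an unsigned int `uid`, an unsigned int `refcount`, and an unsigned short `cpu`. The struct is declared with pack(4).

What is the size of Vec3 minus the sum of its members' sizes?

5

0..4  gid  (4B, 4-aligned)
4..32  rss  (28B, 4-aligned)
32..36  start_time  (4B, 4-aligned)
36..44  lock  (8B, 4-aligned)
44..52  prio  (8B, 4-aligned)
52..53  state  (1B, 1-aligned)
53..56  -- padding (3B)
56..60  pid  (4B, 4-aligned)
60..64  uid  (4B, 4-aligned)
64..68  refcount  (4B, 4-aligned)
68..70  cpu  (2B, 2-aligned)
70..72  -- tail padding (2B)
sizeof = 72, alignof = 4
data bytes 67, size 72 → padding 5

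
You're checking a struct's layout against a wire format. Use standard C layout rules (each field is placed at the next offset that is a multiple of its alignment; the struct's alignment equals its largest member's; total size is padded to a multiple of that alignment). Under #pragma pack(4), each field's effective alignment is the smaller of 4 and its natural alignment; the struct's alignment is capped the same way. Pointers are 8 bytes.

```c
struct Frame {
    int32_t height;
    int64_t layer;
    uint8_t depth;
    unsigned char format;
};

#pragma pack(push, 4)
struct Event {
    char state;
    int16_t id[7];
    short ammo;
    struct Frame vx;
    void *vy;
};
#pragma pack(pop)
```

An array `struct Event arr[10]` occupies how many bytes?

520

Frame: @0: height [4B, align 4] → 4; +4 pad (align 8); @8: layer [8B, align 8] → 16; @16: depth [1B, align 1] → 17; @17: format [1B, align 1] → 18; +6 tail pad (align 8); size 24, align 8
@0: state [1B, align 1] → 1
+1 pad (align 2)
@2: id [14B, align 2] → 16
@16: ammo [2B, align 2] → 18
+2 pad (align 4)
@20: vx [24B, align 4] → 44
@44: vy [8B, align 4] → 52
size 52, align 4
array of 10: 10 × 52 = 520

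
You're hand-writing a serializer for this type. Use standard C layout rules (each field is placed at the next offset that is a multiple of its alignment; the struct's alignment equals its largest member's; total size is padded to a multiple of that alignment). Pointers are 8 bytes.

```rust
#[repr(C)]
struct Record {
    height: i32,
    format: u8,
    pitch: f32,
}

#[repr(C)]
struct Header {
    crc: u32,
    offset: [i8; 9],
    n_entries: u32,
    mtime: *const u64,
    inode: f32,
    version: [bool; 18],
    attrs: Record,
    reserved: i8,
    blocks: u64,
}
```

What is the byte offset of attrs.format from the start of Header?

60

Record: @0: height [4B, align 4] → 4; @4: format [1B, align 1] → 5; +3 pad (align 4); @8: pitch [4B, align 4] → 12; size 12, align 4
@0: crc [4B, align 4] → 4
@4: offset [9B, align 1] → 13
+3 pad (align 4)
@16: n_entries [4B, align 4] → 20
+4 pad (align 8)
@24: mtime [8B, align 8] → 32
@32: inode [4B, align 4] → 36
@36: version [18B, align 1] → 54
+2 pad (align 4)
@56: attrs [12B, align 4] → 68
within Record: format at 4
56 + 4 = 60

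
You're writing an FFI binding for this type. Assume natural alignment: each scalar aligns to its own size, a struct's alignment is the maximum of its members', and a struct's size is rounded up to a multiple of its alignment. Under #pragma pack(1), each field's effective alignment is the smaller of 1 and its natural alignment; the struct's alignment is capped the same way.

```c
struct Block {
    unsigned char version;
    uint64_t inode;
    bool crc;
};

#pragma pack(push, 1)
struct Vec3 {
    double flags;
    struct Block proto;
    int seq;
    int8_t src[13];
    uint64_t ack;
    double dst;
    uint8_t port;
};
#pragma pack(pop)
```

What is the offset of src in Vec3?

36

Block: version at 0 (size 1, align 1) → ends 1; pad 7 to align 8 for inode; inode at 8 (size 8, align 8) → ends 16; crc at 16 (size 1, align 1) → ends 17; tail pad 7 to reach multiple of 8; total 24 bytes, alignment 8
flags at 0 (size 8, align 1) → ends 8
proto at 8 (size 24, align 1) → ends 32
seq at 32 (size 4, align 1) → ends 36
src at 36 (size 13, align 1) → ends 49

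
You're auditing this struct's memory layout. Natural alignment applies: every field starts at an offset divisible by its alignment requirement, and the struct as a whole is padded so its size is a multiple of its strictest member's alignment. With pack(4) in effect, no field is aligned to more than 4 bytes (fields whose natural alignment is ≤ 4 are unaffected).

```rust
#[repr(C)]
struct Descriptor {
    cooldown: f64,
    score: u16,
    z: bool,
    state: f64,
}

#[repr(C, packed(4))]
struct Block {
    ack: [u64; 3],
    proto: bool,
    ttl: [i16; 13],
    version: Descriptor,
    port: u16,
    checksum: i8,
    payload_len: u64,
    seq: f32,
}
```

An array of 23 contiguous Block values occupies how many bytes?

Descriptor: cooldown at 0 (size 8, align 8) → ends 8; score at 8 (size 2, align 2) → ends 10; z at 10 (size 1, align 1) → ends 11; pad 5 to align 8 for state; state at 16 (size 8, align 8) → ends 24; total 24 bytes, alignment 8
ack at 0 (size 24, align 4) → ends 24
proto at 24 (size 1, align 1) → ends 25
pad 1 to align 2 for ttl
ttl at 26 (size 26, align 2) → ends 52
version at 52 (size 24, align 4) → ends 76
port at 76 (size 2, align 2) → ends 78
checksum at 78 (size 1, align 1) → ends 79
pad 1 to align 4 for payload_len
payload_len at 80 (size 8, align 4) → ends 88
seq at 88 (size 4, align 4) → ends 92
total 92 bytes, alignment 4
array of 23: 23 × 92 = 2116

2116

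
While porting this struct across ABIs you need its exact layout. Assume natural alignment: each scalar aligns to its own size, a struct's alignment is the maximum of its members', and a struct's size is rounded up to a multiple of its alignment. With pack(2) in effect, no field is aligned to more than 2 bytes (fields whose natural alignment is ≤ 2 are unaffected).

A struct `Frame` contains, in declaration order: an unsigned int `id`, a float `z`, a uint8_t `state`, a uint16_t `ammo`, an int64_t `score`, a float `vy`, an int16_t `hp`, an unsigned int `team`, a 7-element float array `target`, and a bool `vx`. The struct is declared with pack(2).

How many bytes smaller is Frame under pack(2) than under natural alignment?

12

natural layout:
  @0: id [4B, align 4] → 4
  @4: z [4B, align 4] → 8
  @8: state [1B, align 1] → 9
  +1 pad (align 2)
  @10: ammo [2B, align 2] → 12
  +4 pad (align 8)
  @16: score [8B, align 8] → 24
  @24: vy [4B, align 4] → 28
  @28: hp [2B, align 2] → 30
  +2 pad (align 4)
  @32: team [4B, align 4] → 36
  @36: target [28B, align 4] → 64
  @64: vx [1B, align 1] → 65
  +7 tail pad (align 8)
  size 72, align 8
packed(2) layout:
  @0: id [4B, align 2] → 4
  @4: z [4B, align 2] → 8
  @8: state [1B, align 1] → 9
  +1 pad (align 2)
  @10: ammo [2B, align 2] → 12
  @12: score [8B, align 2] → 20
  @20: vy [4B, align 2] → 24
  @24: hp [2B, align 2] → 26
  @26: team [4B, align 2] → 30
  @30: target [28B, align 2] → 58
  @58: vx [1B, align 1] → 59
  +1 tail pad (align 2)
  size 60, align 2
72 − 60 = 12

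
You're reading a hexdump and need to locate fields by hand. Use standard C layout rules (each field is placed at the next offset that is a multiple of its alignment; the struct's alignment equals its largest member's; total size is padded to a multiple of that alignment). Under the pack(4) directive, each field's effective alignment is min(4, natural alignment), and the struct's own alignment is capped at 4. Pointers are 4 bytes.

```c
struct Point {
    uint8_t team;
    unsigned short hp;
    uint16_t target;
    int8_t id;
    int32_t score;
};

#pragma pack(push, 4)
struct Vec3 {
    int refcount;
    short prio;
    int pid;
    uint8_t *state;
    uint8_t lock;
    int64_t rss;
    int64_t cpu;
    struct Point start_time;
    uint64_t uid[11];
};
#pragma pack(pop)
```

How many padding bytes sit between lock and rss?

Point: team at 0 (size 1, align 1) → ends 1; pad 1 to align 2 for hp; hp at 2 (size 2, align 2) → ends 4; target at 4 (size 2, align 2) → ends 6; id at 6 (size 1, align 1) → ends 7; pad 1 to align 4 for score; score at 8 (size 4, align 4) → ends 12; total 12 bytes, alignment 4
refcount at 0 (size 4, align 4) → ends 4
prio at 4 (size 2, align 2) → ends 6
pad 2 to align 4 for pid
pid at 8 (size 4, align 4) → ends 12
state at 12 (size 4, align 4) → ends 16
lock at 16 (size 1, align 1) → ends 17
pad 3 to align 4 for rss
rss at 20 (size 8, align 4) → ends 28

3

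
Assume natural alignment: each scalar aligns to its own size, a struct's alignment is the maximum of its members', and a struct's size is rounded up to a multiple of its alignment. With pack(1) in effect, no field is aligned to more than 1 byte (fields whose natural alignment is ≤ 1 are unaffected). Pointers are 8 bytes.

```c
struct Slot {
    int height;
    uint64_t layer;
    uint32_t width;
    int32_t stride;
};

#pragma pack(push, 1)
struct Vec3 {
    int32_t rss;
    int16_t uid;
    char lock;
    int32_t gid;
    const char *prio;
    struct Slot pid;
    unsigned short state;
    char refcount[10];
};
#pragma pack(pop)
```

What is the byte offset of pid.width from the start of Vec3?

Slot: 0..4  height  (4B, 4-aligned); 4..8  -- padding (4B); 8..16  layer  (8B, 8-aligned); 16..20  width  (4B, 4-aligned); 20..24  stride  (4B, 4-aligned); sizeof = 24, alignof = 8
0..4  rss  (4B, 1-aligned)
4..6  uid  (2B, 1-aligned)
6..7  lock  (1B, 1-aligned)
7..11  gid  (4B, 1-aligned)
11..19  prio  (8B, 1-aligned)
19..43  pid  (24B, 1-aligned)
within Slot: width at 16
19 + 16 = 35

35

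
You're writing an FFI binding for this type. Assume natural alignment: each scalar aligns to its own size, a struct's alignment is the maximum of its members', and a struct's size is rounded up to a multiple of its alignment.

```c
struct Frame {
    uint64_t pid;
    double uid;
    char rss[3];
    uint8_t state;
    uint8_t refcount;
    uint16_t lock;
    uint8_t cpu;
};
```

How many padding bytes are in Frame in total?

8

@0: pid [8B, align 8] → 8
@8: uid [8B, align 8] → 16
@16: rss [3B, align 1] → 19
@19: state [1B, align 1] → 20
@20: refcount [1B, align 1] → 21
+1 pad (align 2)
@22: lock [2B, align 2] → 24
@24: cpu [1B, align 1] → 25
+7 tail pad (align 8)
size 32, align 8
data bytes 24, size 32 → padding 8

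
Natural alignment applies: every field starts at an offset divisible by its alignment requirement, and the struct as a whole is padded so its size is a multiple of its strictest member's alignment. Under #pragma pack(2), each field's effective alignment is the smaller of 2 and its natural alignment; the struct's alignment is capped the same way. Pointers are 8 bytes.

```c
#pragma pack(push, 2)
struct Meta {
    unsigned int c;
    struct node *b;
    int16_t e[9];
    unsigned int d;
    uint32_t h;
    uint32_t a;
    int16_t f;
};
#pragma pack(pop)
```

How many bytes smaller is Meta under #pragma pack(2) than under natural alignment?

12

natural layout:
  @0: c [4B, align 4] → 4
  +4 pad (align 8)
  @8: b [8B, align 8] → 16
  @16: e [18B, align 2] → 34
  +2 pad (align 4)
  @36: d [4B, align 4] → 40
  @40: h [4B, align 4] → 44
  @44: a [4B, align 4] → 48
  @48: f [2B, align 2] → 50
  +6 tail pad (align 8)
  size 56, align 8
packed(2) layout:
  @0: c [4B, align 2] → 4
  @4: b [8B, align 2] → 12
  @12: e [18B, align 2] → 30
  @30: d [4B, align 2] → 34
  @34: h [4B, align 2] → 38
  @38: a [4B, align 2] → 42
  @42: f [2B, align 2] → 44
  size 44, align 2
56 − 44 = 12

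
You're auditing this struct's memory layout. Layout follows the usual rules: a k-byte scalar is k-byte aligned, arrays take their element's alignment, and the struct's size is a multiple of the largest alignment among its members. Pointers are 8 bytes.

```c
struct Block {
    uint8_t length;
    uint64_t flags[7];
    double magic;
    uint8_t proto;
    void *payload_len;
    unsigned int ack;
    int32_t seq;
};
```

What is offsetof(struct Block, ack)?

length at 0 (size 1, align 1) → ends 1
pad 7 to align 8 for flags
flags at 8 (size 56, align 8) → ends 64
magic at 64 (size 8, align 8) → ends 72
proto at 72 (size 1, align 1) → ends 73
pad 7 to align 8 for payload_len
payload_len at 80 (size 8, align 8) → ends 88
ack at 88 (size 4, align 4) → ends 92

88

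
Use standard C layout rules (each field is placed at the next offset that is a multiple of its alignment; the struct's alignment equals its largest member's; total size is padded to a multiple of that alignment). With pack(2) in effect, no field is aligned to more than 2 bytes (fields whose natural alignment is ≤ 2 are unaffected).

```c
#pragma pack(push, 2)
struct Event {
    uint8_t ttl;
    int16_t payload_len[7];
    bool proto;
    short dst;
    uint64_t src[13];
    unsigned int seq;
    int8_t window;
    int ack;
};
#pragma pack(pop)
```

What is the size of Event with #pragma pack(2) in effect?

134

0..1  ttl  (1B, 1-aligned)
1..2  -- padding (1B)
2..16  payload_len  (14B, 2-aligned)
16..17  proto  (1B, 1-aligned)
17..18  -- padding (1B)
18..20  dst  (2B, 2-aligned)
20..124  src  (104B, 2-aligned)
124..128  seq  (4B, 2-aligned)
128..129  window  (1B, 1-aligned)
129..130  -- padding (1B)
130..134  ack  (4B, 2-aligned)
sizeof = 134, alignof = 2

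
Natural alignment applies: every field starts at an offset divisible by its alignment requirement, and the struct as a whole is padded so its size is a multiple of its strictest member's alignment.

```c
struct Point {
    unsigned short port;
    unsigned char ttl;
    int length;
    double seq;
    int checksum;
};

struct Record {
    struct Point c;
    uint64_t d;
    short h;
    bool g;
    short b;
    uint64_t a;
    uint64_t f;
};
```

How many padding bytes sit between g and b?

1

Point: port at 0 (size 2, align 2) → ends 2; ttl at 2 (size 1, align 1) → ends 3; pad 1 to align 4 for length; length at 4 (size 4, align 4) → ends 8; seq at 8 (size 8, align 8) → ends 16; checksum at 16 (size 4, align 4) → ends 20; tail pad 4 to reach multiple of 8; total 24 bytes, alignment 8
c at 0 (size 24, align 8) → ends 24
d at 24 (size 8, align 8) → ends 32
h at 32 (size 2, align 2) → ends 34
g at 34 (size 1, align 1) → ends 35
pad 1 to align 2 for b
b at 36 (size 2, align 2) → ends 38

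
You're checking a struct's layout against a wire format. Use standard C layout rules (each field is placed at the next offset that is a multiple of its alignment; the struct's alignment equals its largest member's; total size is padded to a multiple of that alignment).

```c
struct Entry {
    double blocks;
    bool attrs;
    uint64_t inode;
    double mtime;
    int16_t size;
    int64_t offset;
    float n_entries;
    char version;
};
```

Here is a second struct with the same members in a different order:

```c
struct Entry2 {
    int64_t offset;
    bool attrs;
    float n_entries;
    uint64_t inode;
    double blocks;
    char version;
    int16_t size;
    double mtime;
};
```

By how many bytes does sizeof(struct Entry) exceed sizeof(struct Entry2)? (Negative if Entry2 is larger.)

@0: blocks [8B, align 8] → 8
@8: attrs [1B, align 1] → 9
+7 pad (align 8)
@16: inode [8B, align 8] → 24
@24: mtime [8B, align 8] → 32
@32: size [2B, align 2] → 34
+6 pad (align 8)
@40: offset [8B, align 8] → 48
@48: n_entries [4B, align 4] → 52
@52: version [1B, align 1] → 53
+3 tail pad (align 8)
size 56, align 8
— Entry2 —
@0: offset [8B, align 8] → 8
@8: attrs [1B, align 1] → 9
+3 pad (align 4)
@12: n_entries [4B, align 4] → 16
@16: inode [8B, align 8] → 24
@24: blocks [8B, align 8] → 32
@32: version [1B, align 1] → 33
+1 pad (align 2)
@34: size [2B, align 2] → 36
+4 pad (align 8)
@40: mtime [8B, align 8] → 48
size 48, align 8
56 − 48 = 8

8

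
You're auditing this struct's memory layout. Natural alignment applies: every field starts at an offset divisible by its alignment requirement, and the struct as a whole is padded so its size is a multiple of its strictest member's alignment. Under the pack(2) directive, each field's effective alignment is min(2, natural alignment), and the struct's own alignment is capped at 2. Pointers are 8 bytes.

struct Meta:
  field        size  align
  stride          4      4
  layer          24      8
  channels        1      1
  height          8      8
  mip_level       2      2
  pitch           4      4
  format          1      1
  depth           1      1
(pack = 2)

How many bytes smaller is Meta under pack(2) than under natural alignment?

natural layout:
  stride at 0 (size 4, align 4) → ends 4
  pad 4 to align 8 for layer
  layer at 8 (size 24, align 8) → ends 32
  channels at 32 (size 1, align 1) → ends 33
  pad 7 to align 8 for height
  height at 40 (size 8, align 8) → ends 48
  mip_level at 48 (size 2, align 2) → ends 50
  pad 2 to align 4 for pitch
  pitch at 52 (size 4, align 4) → ends 56
  format at 56 (size 1, align 1) → ends 57
  depth at 57 (size 1, align 1) → ends 58
  tail pad 6 to reach multiple of 8
  total 64 bytes, alignment 8
packed(2) layout:
  stride at 0 (size 4, align 2) → ends 4
  layer at 4 (size 24, align 2) → ends 28
  channels at 28 (size 1, align 1) → ends 29
  pad 1 to align 2 for height
  height at 30 (size 8, align 2) → ends 38
  mip_level at 38 (size 2, align 2) → ends 40
  pitch at 40 (size 4, align 2) → ends 44
  format at 44 (size 1, align 1) → ends 45
  depth at 45 (size 1, align 1) → ends 46
  total 46 bytes, alignment 2
64 − 46 = 18

18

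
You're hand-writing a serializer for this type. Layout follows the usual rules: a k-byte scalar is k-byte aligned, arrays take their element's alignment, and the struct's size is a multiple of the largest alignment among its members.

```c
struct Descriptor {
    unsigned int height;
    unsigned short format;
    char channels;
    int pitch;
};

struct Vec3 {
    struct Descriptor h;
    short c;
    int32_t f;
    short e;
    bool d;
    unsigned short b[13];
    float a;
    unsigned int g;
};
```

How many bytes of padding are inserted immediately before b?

1

Descriptor: height at 0 (size 4, align 4) → ends 4; format at 4 (size 2, align 2) → ends 6; channels at 6 (size 1, align 1) → ends 7; pad 1 to align 4 for pitch; pitch at 8 (size 4, align 4) → ends 12; total 12 bytes, alignment 4
h at 0 (size 12, align 4) → ends 12
c at 12 (size 2, align 2) → ends 14
pad 2 to align 4 for f
f at 16 (size 4, align 4) → ends 20
e at 20 (size 2, align 2) → ends 22
d at 22 (size 1, align 1) → ends 23
pad 1 to align 2 for b
b at 24 (size 26, align 2) → ends 50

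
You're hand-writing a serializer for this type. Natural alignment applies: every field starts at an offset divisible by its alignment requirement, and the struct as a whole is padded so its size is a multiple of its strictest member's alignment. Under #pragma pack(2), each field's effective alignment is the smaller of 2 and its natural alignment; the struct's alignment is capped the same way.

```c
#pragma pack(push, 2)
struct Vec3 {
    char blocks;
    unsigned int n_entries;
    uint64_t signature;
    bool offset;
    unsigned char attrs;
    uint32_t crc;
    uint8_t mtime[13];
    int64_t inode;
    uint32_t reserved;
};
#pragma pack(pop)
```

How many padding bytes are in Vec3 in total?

0..1  blocks  (1B, 1-aligned)
1..2  -- padding (1B)
2..6  n_entries  (4B, 2-aligned)
6..14  signature  (8B, 2-aligned)
14..15  offset  (1B, 1-aligned)
15..16  attrs  (1B, 1-aligned)
16..20  crc  (4B, 2-aligned)
20..33  mtime  (13B, 1-aligned)
33..34  -- padding (1B)
34..42  inode  (8B, 2-aligned)
42..46  reserved  (4B, 2-aligned)
sizeof = 46, alignof = 2
data bytes 44, size 46 → padding 2

2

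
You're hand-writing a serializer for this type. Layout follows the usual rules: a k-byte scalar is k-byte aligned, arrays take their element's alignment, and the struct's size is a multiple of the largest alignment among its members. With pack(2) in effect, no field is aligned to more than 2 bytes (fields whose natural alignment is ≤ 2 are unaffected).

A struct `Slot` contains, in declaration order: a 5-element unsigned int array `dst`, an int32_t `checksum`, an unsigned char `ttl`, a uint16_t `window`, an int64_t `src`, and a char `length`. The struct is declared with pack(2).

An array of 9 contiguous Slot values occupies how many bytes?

342

@0: dst [20B, align 2] → 20
@20: checksum [4B, align 2] → 24
@24: ttl [1B, align 1] → 25
+1 pad (align 2)
@26: window [2B, align 2] → 28
@28: src [8B, align 2] → 36
@36: length [1B, align 1] → 37
+1 tail pad (align 2)
size 38, align 2
array of 9: 9 × 38 = 342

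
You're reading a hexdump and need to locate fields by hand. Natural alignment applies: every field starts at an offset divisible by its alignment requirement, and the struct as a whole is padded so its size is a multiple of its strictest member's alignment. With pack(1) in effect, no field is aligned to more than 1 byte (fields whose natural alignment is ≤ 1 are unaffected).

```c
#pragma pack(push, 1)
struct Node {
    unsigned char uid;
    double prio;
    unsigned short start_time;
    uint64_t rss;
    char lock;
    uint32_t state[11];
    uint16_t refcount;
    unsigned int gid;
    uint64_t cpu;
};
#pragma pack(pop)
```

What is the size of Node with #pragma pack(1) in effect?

78

@0: uid [1B, align 1] → 1
@1: prio [8B, align 1] → 9
@9: start_time [2B, align 1] → 11
@11: rss [8B, align 1] → 19
@19: lock [1B, align 1] → 20
@20: state [44B, align 1] → 64
@64: refcount [2B, align 1] → 66
@66: gid [4B, align 1] → 70
@70: cpu [8B, align 1] → 78
size 78, align 1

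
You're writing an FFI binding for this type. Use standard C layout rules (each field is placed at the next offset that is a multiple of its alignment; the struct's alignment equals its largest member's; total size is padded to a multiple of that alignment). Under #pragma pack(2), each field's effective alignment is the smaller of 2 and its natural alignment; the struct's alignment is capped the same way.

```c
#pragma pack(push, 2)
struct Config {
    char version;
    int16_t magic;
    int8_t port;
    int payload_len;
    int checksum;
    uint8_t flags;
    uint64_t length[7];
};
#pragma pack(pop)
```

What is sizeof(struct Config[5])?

360

version at 0 (size 1, align 1) → ends 1
pad 1 to align 2 for magic
magic at 2 (size 2, align 2) → ends 4
port at 4 (size 1, align 1) → ends 5
pad 1 to align 2 for payload_len
payload_len at 6 (size 4, align 2) → ends 10
checksum at 10 (size 4, align 2) → ends 14
flags at 14 (size 1, align 1) → ends 15
pad 1 to align 2 for length
length at 16 (size 56, align 2) → ends 72
total 72 bytes, alignment 2
array of 5: 5 × 72 = 360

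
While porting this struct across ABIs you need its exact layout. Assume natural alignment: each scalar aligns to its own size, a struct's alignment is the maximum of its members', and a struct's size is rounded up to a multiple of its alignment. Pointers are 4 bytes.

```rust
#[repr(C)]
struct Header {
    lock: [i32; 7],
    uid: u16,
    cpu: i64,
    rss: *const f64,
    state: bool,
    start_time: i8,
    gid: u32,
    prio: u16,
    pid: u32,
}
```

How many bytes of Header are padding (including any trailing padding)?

0..28  lock  (28B, 4-aligned)
28..30  uid  (2B, 2-aligned)
30..32  -- padding (2B)
32..40  cpu  (8B, 8-aligned)
40..44  rss  (4B, 4-aligned)
44..45  state  (1B, 1-aligned)
45..46  start_time  (1B, 1-aligned)
46..48  -- padding (2B)
48..52  gid  (4B, 4-aligned)
52..54  prio  (2B, 2-aligned)
54..56  -- padding (2B)
56..60  pid  (4B, 4-aligned)
60..64  -- tail padding (4B)
sizeof = 64, alignof = 8
data bytes 54, size 64 → padding 10

10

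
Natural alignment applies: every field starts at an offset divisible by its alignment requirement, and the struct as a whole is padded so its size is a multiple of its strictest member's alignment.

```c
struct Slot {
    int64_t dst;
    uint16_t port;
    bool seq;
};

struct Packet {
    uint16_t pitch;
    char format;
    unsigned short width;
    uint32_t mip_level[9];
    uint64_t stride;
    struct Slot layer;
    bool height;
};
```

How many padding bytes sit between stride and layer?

0

Slot: dst at 0 (size 8, align 8) → ends 8; port at 8 (size 2, align 2) → ends 10; seq at 10 (size 1, align 1) → ends 11; tail pad 5 to reach multiple of 8; total 16 bytes, alignment 8
pitch at 0 (size 2, align 2) → ends 2
format at 2 (size 1, align 1) → ends 3
pad 1 to align 2 for width
width at 4 (size 2, align 2) → ends 6
pad 2 to align 4 for mip_level
mip_level at 8 (size 36, align 4) → ends 44
pad 4 to align 8 for stride
stride at 48 (size 8, align 8) → ends 56
layer at 56 (size 16, align 8) → ends 72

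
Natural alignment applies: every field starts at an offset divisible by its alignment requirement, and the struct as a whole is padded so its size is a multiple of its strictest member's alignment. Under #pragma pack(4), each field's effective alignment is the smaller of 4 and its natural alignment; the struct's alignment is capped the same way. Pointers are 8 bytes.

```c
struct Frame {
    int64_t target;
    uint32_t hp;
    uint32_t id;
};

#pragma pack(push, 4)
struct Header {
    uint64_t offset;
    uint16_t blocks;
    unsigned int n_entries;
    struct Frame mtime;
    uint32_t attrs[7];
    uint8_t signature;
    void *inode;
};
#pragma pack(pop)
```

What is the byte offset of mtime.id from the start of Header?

28

Frame: @0: target [8B, align 8] → 8; @8: hp [4B, align 4] → 12; @12: id [4B, align 4] → 16; size 16, align 8
@0: offset [8B, align 4] → 8
@8: blocks [2B, align 2] → 10
+2 pad (align 4)
@12: n_entries [4B, align 4] → 16
@16: mtime [16B, align 4] → 32
within Frame: id at 12
16 + 12 = 28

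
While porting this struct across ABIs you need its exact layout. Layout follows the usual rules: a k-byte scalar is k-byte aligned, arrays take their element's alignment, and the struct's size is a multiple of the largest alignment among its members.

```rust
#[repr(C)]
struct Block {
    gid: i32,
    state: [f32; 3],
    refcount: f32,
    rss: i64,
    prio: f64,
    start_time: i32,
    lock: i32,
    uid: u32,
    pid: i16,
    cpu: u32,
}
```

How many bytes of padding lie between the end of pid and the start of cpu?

gid at 0 (size 4, align 4) → ends 4
state at 4 (size 12, align 4) → ends 16
refcount at 16 (size 4, align 4) → ends 20
pad 4 to align 8 for rss
rss at 24 (size 8, align 8) → ends 32
prio at 32 (size 8, align 8) → ends 40
start_time at 40 (size 4, align 4) → ends 44
lock at 44 (size 4, align 4) → ends 48
uid at 48 (size 4, align 4) → ends 52
pid at 52 (size 2, align 2) → ends 54
pad 2 to align 4 for cpu
cpu at 56 (size 4, align 4) → ends 60

2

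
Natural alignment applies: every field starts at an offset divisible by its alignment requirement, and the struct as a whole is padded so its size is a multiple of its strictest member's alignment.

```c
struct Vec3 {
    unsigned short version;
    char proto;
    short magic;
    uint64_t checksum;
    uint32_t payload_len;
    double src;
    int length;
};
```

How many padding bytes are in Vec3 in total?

11

@0: version [2B, align 2] → 2
@2: proto [1B, align 1] → 3
+1 pad (align 2)
@4: magic [2B, align 2] → 6
+2 pad (align 8)
@8: checksum [8B, align 8] → 16
@16: payload_len [4B, align 4] → 20
+4 pad (align 8)
@24: src [8B, align 8] → 32
@32: length [4B, align 4] → 36
+4 tail pad (align 8)
size 40, align 8
data bytes 29, size 40 → padding 11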